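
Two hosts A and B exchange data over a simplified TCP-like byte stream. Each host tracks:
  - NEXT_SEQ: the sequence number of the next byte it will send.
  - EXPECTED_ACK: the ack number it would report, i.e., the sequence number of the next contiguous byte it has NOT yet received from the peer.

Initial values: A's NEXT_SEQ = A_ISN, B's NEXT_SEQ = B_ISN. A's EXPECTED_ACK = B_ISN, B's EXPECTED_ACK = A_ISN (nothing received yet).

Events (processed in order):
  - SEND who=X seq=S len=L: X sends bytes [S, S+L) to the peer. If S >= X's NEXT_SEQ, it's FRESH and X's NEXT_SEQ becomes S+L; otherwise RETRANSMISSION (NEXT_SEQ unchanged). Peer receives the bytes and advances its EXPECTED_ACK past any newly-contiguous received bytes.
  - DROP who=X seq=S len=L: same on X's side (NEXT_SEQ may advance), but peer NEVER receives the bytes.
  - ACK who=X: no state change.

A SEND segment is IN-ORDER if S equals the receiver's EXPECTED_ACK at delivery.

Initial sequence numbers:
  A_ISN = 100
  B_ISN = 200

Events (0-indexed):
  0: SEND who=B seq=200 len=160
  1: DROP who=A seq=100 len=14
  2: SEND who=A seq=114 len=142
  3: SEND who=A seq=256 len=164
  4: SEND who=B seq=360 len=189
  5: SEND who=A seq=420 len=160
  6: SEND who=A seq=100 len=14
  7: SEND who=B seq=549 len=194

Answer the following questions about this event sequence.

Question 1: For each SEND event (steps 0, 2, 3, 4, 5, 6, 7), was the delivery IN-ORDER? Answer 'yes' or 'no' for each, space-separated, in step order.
Step 0: SEND seq=200 -> in-order
Step 2: SEND seq=114 -> out-of-order
Step 3: SEND seq=256 -> out-of-order
Step 4: SEND seq=360 -> in-order
Step 5: SEND seq=420 -> out-of-order
Step 6: SEND seq=100 -> in-order
Step 7: SEND seq=549 -> in-order

Answer: yes no no yes no yes yes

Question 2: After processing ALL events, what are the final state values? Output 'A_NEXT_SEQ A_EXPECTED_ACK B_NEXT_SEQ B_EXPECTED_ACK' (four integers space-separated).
After event 0: A_seq=100 A_ack=360 B_seq=360 B_ack=100
After event 1: A_seq=114 A_ack=360 B_seq=360 B_ack=100
After event 2: A_seq=256 A_ack=360 B_seq=360 B_ack=100
After event 3: A_seq=420 A_ack=360 B_seq=360 B_ack=100
After event 4: A_seq=420 A_ack=549 B_seq=549 B_ack=100
After event 5: A_seq=580 A_ack=549 B_seq=549 B_ack=100
After event 6: A_seq=580 A_ack=549 B_seq=549 B_ack=580
After event 7: A_seq=580 A_ack=743 B_seq=743 B_ack=580

Answer: 580 743 743 580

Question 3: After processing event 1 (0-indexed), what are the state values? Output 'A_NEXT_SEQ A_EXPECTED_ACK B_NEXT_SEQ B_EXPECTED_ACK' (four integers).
After event 0: A_seq=100 A_ack=360 B_seq=360 B_ack=100
After event 1: A_seq=114 A_ack=360 B_seq=360 B_ack=100

114 360 360 100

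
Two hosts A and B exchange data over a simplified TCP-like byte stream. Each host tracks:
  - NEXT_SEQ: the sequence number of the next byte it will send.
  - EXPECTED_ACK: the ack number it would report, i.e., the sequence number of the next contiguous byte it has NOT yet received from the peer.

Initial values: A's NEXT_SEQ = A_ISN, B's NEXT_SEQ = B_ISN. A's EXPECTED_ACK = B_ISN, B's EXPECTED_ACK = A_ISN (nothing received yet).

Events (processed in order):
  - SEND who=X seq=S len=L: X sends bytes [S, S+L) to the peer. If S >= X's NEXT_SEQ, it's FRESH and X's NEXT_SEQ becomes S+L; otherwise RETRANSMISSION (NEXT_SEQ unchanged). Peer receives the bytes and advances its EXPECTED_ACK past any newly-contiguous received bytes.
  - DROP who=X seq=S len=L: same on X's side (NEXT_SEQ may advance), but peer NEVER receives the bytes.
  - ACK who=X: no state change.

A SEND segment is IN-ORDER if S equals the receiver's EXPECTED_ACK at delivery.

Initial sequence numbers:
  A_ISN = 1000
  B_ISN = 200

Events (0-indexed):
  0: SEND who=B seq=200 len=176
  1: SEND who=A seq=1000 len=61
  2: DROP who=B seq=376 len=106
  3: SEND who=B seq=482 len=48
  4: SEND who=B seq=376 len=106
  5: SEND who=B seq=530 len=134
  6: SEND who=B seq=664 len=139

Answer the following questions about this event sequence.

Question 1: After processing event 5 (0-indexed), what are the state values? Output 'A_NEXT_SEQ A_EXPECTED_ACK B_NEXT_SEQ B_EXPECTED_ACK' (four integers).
After event 0: A_seq=1000 A_ack=376 B_seq=376 B_ack=1000
After event 1: A_seq=1061 A_ack=376 B_seq=376 B_ack=1061
After event 2: A_seq=1061 A_ack=376 B_seq=482 B_ack=1061
After event 3: A_seq=1061 A_ack=376 B_seq=530 B_ack=1061
After event 4: A_seq=1061 A_ack=530 B_seq=530 B_ack=1061
After event 5: A_seq=1061 A_ack=664 B_seq=664 B_ack=1061

1061 664 664 1061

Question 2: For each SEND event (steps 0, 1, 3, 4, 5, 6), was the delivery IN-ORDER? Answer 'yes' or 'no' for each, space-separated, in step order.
Answer: yes yes no yes yes yes

Derivation:
Step 0: SEND seq=200 -> in-order
Step 1: SEND seq=1000 -> in-order
Step 3: SEND seq=482 -> out-of-order
Step 4: SEND seq=376 -> in-order
Step 5: SEND seq=530 -> in-order
Step 6: SEND seq=664 -> in-order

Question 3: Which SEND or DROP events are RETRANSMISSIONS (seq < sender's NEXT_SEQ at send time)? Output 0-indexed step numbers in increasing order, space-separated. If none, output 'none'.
Step 0: SEND seq=200 -> fresh
Step 1: SEND seq=1000 -> fresh
Step 2: DROP seq=376 -> fresh
Step 3: SEND seq=482 -> fresh
Step 4: SEND seq=376 -> retransmit
Step 5: SEND seq=530 -> fresh
Step 6: SEND seq=664 -> fresh

Answer: 4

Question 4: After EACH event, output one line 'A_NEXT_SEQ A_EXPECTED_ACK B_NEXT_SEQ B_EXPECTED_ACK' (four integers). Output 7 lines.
1000 376 376 1000
1061 376 376 1061
1061 376 482 1061
1061 376 530 1061
1061 530 530 1061
1061 664 664 1061
1061 803 803 1061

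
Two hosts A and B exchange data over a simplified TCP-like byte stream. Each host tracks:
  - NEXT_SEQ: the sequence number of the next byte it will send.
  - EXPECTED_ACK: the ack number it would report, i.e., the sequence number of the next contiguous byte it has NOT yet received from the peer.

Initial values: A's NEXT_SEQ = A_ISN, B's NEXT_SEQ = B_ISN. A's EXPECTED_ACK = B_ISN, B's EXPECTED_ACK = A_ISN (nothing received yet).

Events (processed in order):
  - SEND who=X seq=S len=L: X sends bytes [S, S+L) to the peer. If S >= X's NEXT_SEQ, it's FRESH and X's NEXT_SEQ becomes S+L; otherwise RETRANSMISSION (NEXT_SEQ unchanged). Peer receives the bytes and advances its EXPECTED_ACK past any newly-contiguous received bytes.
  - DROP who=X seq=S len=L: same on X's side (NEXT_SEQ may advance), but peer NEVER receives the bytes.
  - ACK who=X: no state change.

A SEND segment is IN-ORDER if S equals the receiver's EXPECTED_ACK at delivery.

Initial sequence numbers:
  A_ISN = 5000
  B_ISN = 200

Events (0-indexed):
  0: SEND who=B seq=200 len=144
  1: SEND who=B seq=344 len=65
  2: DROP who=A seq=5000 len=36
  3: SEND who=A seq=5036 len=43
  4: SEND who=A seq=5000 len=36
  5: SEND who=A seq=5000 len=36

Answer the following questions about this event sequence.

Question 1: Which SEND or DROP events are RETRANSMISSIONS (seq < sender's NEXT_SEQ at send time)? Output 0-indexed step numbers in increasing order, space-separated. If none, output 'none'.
Answer: 4 5

Derivation:
Step 0: SEND seq=200 -> fresh
Step 1: SEND seq=344 -> fresh
Step 2: DROP seq=5000 -> fresh
Step 3: SEND seq=5036 -> fresh
Step 4: SEND seq=5000 -> retransmit
Step 5: SEND seq=5000 -> retransmit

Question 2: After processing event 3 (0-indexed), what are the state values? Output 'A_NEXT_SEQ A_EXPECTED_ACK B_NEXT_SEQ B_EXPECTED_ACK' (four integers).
After event 0: A_seq=5000 A_ack=344 B_seq=344 B_ack=5000
After event 1: A_seq=5000 A_ack=409 B_seq=409 B_ack=5000
After event 2: A_seq=5036 A_ack=409 B_seq=409 B_ack=5000
After event 3: A_seq=5079 A_ack=409 B_seq=409 B_ack=5000

5079 409 409 5000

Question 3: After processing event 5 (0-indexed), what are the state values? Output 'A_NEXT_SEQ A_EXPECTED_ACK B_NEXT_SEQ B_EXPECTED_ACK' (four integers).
After event 0: A_seq=5000 A_ack=344 B_seq=344 B_ack=5000
After event 1: A_seq=5000 A_ack=409 B_seq=409 B_ack=5000
After event 2: A_seq=5036 A_ack=409 B_seq=409 B_ack=5000
After event 3: A_seq=5079 A_ack=409 B_seq=409 B_ack=5000
After event 4: A_seq=5079 A_ack=409 B_seq=409 B_ack=5079
After event 5: A_seq=5079 A_ack=409 B_seq=409 B_ack=5079

5079 409 409 5079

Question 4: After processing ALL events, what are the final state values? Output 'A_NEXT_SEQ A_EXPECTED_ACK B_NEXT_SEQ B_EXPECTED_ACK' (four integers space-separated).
After event 0: A_seq=5000 A_ack=344 B_seq=344 B_ack=5000
After event 1: A_seq=5000 A_ack=409 B_seq=409 B_ack=5000
After event 2: A_seq=5036 A_ack=409 B_seq=409 B_ack=5000
After event 3: A_seq=5079 A_ack=409 B_seq=409 B_ack=5000
After event 4: A_seq=5079 A_ack=409 B_seq=409 B_ack=5079
After event 5: A_seq=5079 A_ack=409 B_seq=409 B_ack=5079

Answer: 5079 409 409 5079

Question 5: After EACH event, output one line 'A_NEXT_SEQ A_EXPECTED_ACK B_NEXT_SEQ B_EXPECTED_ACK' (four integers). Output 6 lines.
5000 344 344 5000
5000 409 409 5000
5036 409 409 5000
5079 409 409 5000
5079 409 409 5079
5079 409 409 5079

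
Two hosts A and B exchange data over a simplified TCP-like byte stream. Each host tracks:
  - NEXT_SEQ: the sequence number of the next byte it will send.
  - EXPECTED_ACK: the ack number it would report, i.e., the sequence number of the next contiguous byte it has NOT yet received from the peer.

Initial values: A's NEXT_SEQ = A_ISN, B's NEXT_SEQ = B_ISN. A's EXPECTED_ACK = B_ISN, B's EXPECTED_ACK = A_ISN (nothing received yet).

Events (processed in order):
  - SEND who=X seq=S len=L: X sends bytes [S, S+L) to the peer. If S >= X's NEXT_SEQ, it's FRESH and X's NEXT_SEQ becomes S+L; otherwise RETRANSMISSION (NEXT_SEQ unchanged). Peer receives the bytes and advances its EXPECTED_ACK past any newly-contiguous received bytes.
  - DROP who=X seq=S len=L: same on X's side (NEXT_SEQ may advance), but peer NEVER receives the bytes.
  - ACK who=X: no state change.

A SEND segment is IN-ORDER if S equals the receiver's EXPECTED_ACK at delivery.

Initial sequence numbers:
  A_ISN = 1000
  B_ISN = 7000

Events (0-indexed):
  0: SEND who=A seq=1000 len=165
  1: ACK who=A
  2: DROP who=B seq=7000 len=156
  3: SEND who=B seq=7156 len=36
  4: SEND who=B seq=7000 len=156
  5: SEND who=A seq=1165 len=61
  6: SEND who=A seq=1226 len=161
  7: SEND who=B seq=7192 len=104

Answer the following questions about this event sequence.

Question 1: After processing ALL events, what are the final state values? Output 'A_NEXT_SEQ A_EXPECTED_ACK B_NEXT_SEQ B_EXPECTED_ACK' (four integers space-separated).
Answer: 1387 7296 7296 1387

Derivation:
After event 0: A_seq=1165 A_ack=7000 B_seq=7000 B_ack=1165
After event 1: A_seq=1165 A_ack=7000 B_seq=7000 B_ack=1165
After event 2: A_seq=1165 A_ack=7000 B_seq=7156 B_ack=1165
After event 3: A_seq=1165 A_ack=7000 B_seq=7192 B_ack=1165
After event 4: A_seq=1165 A_ack=7192 B_seq=7192 B_ack=1165
After event 5: A_seq=1226 A_ack=7192 B_seq=7192 B_ack=1226
After event 6: A_seq=1387 A_ack=7192 B_seq=7192 B_ack=1387
After event 7: A_seq=1387 A_ack=7296 B_seq=7296 B_ack=1387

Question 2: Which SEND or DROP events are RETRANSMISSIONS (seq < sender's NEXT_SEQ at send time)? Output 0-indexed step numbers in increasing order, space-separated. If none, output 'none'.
Answer: 4

Derivation:
Step 0: SEND seq=1000 -> fresh
Step 2: DROP seq=7000 -> fresh
Step 3: SEND seq=7156 -> fresh
Step 4: SEND seq=7000 -> retransmit
Step 5: SEND seq=1165 -> fresh
Step 6: SEND seq=1226 -> fresh
Step 7: SEND seq=7192 -> fresh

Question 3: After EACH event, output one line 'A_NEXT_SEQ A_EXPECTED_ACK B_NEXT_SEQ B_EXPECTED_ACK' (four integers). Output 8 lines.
1165 7000 7000 1165
1165 7000 7000 1165
1165 7000 7156 1165
1165 7000 7192 1165
1165 7192 7192 1165
1226 7192 7192 1226
1387 7192 7192 1387
1387 7296 7296 1387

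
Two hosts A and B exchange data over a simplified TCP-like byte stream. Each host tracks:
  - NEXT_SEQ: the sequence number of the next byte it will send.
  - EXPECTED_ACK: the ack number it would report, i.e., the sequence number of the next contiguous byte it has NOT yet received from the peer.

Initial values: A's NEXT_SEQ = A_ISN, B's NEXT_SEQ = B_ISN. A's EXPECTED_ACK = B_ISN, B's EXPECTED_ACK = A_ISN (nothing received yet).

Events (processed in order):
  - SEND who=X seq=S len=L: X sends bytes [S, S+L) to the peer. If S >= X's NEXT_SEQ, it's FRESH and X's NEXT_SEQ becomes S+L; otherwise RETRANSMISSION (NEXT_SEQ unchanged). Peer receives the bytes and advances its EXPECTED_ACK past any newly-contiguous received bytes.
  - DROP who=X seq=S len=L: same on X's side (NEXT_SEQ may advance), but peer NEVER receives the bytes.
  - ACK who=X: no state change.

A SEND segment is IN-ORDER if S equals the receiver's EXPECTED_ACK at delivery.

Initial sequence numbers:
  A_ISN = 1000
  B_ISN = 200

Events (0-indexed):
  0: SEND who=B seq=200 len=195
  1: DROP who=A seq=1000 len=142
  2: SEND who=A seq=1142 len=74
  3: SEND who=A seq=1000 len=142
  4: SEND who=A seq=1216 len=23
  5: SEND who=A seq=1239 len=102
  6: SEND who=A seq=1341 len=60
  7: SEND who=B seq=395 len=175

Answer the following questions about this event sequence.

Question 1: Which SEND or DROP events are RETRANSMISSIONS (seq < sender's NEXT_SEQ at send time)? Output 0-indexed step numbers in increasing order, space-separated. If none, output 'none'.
Answer: 3

Derivation:
Step 0: SEND seq=200 -> fresh
Step 1: DROP seq=1000 -> fresh
Step 2: SEND seq=1142 -> fresh
Step 3: SEND seq=1000 -> retransmit
Step 4: SEND seq=1216 -> fresh
Step 5: SEND seq=1239 -> fresh
Step 6: SEND seq=1341 -> fresh
Step 7: SEND seq=395 -> fresh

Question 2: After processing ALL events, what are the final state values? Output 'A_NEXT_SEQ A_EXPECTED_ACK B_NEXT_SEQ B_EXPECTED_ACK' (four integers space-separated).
After event 0: A_seq=1000 A_ack=395 B_seq=395 B_ack=1000
After event 1: A_seq=1142 A_ack=395 B_seq=395 B_ack=1000
After event 2: A_seq=1216 A_ack=395 B_seq=395 B_ack=1000
After event 3: A_seq=1216 A_ack=395 B_seq=395 B_ack=1216
After event 4: A_seq=1239 A_ack=395 B_seq=395 B_ack=1239
After event 5: A_seq=1341 A_ack=395 B_seq=395 B_ack=1341
After event 6: A_seq=1401 A_ack=395 B_seq=395 B_ack=1401
After event 7: A_seq=1401 A_ack=570 B_seq=570 B_ack=1401

Answer: 1401 570 570 1401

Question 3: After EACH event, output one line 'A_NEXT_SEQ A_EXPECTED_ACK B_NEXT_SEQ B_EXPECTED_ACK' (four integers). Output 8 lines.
1000 395 395 1000
1142 395 395 1000
1216 395 395 1000
1216 395 395 1216
1239 395 395 1239
1341 395 395 1341
1401 395 395 1401
1401 570 570 1401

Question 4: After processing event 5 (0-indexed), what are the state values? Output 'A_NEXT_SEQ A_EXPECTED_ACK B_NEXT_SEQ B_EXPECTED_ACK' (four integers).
After event 0: A_seq=1000 A_ack=395 B_seq=395 B_ack=1000
After event 1: A_seq=1142 A_ack=395 B_seq=395 B_ack=1000
After event 2: A_seq=1216 A_ack=395 B_seq=395 B_ack=1000
After event 3: A_seq=1216 A_ack=395 B_seq=395 B_ack=1216
After event 4: A_seq=1239 A_ack=395 B_seq=395 B_ack=1239
After event 5: A_seq=1341 A_ack=395 B_seq=395 B_ack=1341

1341 395 395 1341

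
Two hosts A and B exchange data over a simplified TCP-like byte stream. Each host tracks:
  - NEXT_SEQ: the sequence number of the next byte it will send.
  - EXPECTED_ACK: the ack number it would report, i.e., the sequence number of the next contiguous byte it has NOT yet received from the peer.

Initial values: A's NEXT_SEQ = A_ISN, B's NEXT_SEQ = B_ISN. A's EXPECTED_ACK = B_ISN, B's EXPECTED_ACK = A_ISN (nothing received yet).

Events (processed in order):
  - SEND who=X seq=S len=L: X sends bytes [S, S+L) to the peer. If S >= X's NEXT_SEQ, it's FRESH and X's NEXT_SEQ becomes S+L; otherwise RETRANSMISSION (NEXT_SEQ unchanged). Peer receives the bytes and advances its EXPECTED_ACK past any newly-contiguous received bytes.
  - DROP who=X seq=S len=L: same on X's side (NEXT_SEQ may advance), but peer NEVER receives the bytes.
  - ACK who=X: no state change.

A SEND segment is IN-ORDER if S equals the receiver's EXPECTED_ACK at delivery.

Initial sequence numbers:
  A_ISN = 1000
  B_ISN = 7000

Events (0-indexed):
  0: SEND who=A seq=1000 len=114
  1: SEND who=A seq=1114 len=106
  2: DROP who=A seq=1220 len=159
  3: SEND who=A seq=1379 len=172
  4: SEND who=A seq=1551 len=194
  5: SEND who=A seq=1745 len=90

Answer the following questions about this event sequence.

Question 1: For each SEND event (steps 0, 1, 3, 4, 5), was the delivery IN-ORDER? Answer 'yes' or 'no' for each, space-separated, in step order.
Answer: yes yes no no no

Derivation:
Step 0: SEND seq=1000 -> in-order
Step 1: SEND seq=1114 -> in-order
Step 3: SEND seq=1379 -> out-of-order
Step 4: SEND seq=1551 -> out-of-order
Step 5: SEND seq=1745 -> out-of-order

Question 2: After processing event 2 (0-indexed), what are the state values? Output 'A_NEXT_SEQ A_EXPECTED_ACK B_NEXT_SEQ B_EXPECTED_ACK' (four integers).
After event 0: A_seq=1114 A_ack=7000 B_seq=7000 B_ack=1114
After event 1: A_seq=1220 A_ack=7000 B_seq=7000 B_ack=1220
After event 2: A_seq=1379 A_ack=7000 B_seq=7000 B_ack=1220

1379 7000 7000 1220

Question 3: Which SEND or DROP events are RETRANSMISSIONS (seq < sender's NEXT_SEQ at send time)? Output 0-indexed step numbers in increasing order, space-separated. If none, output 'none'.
Answer: none

Derivation:
Step 0: SEND seq=1000 -> fresh
Step 1: SEND seq=1114 -> fresh
Step 2: DROP seq=1220 -> fresh
Step 3: SEND seq=1379 -> fresh
Step 4: SEND seq=1551 -> fresh
Step 5: SEND seq=1745 -> fresh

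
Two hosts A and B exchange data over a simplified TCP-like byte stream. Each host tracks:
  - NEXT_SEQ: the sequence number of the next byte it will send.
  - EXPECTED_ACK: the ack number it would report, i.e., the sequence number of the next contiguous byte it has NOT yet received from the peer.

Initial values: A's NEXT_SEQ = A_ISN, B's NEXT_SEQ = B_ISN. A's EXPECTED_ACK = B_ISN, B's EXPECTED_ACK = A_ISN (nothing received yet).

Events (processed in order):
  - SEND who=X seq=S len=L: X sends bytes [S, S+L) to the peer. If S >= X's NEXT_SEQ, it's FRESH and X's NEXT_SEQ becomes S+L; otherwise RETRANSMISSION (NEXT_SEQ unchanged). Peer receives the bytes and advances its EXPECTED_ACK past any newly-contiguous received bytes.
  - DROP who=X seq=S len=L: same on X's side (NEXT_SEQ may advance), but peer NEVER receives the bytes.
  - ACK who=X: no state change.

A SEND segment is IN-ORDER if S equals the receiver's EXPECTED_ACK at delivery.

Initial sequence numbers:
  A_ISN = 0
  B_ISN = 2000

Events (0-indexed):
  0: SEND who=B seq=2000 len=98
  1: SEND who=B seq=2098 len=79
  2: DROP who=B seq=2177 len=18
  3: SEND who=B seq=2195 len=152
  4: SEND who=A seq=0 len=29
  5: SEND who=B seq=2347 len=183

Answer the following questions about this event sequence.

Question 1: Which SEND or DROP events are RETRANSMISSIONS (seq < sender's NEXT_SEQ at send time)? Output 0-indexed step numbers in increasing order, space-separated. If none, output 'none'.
Answer: none

Derivation:
Step 0: SEND seq=2000 -> fresh
Step 1: SEND seq=2098 -> fresh
Step 2: DROP seq=2177 -> fresh
Step 3: SEND seq=2195 -> fresh
Step 4: SEND seq=0 -> fresh
Step 5: SEND seq=2347 -> fresh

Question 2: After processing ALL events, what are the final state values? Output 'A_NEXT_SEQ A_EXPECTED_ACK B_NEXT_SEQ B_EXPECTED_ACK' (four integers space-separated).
Answer: 29 2177 2530 29

Derivation:
After event 0: A_seq=0 A_ack=2098 B_seq=2098 B_ack=0
After event 1: A_seq=0 A_ack=2177 B_seq=2177 B_ack=0
After event 2: A_seq=0 A_ack=2177 B_seq=2195 B_ack=0
After event 3: A_seq=0 A_ack=2177 B_seq=2347 B_ack=0
After event 4: A_seq=29 A_ack=2177 B_seq=2347 B_ack=29
After event 5: A_seq=29 A_ack=2177 B_seq=2530 B_ack=29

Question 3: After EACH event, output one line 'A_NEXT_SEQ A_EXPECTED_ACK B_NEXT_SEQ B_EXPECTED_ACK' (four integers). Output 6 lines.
0 2098 2098 0
0 2177 2177 0
0 2177 2195 0
0 2177 2347 0
29 2177 2347 29
29 2177 2530 29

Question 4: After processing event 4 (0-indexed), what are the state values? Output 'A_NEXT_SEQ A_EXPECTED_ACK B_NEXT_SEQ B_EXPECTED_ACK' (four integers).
After event 0: A_seq=0 A_ack=2098 B_seq=2098 B_ack=0
After event 1: A_seq=0 A_ack=2177 B_seq=2177 B_ack=0
After event 2: A_seq=0 A_ack=2177 B_seq=2195 B_ack=0
After event 3: A_seq=0 A_ack=2177 B_seq=2347 B_ack=0
After event 4: A_seq=29 A_ack=2177 B_seq=2347 B_ack=29

29 2177 2347 29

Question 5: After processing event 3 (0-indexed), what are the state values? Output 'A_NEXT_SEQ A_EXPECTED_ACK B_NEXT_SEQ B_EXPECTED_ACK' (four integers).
After event 0: A_seq=0 A_ack=2098 B_seq=2098 B_ack=0
After event 1: A_seq=0 A_ack=2177 B_seq=2177 B_ack=0
After event 2: A_seq=0 A_ack=2177 B_seq=2195 B_ack=0
After event 3: A_seq=0 A_ack=2177 B_seq=2347 B_ack=0

0 2177 2347 0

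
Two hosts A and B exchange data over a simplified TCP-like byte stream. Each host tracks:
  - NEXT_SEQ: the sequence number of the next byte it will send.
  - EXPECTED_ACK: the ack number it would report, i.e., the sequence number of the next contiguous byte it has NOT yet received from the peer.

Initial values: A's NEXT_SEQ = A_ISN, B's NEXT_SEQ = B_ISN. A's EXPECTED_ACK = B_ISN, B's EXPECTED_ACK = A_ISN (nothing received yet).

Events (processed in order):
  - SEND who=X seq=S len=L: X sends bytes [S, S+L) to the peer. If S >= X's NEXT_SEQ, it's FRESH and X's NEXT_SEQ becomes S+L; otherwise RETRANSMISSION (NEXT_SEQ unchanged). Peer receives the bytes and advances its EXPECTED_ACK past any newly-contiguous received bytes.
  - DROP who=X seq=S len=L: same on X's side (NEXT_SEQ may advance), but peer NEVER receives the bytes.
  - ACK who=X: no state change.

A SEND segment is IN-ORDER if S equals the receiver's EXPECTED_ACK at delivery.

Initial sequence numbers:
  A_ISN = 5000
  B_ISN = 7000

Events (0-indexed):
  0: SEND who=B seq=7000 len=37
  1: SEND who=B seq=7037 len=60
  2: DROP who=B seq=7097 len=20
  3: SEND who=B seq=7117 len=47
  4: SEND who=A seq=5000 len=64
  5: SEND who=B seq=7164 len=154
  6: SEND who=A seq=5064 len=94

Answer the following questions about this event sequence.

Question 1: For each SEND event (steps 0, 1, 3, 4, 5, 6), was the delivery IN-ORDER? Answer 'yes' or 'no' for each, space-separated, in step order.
Step 0: SEND seq=7000 -> in-order
Step 1: SEND seq=7037 -> in-order
Step 3: SEND seq=7117 -> out-of-order
Step 4: SEND seq=5000 -> in-order
Step 5: SEND seq=7164 -> out-of-order
Step 6: SEND seq=5064 -> in-order

Answer: yes yes no yes no yes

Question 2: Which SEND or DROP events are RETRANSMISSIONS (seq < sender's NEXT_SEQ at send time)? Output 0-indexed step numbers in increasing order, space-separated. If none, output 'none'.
Step 0: SEND seq=7000 -> fresh
Step 1: SEND seq=7037 -> fresh
Step 2: DROP seq=7097 -> fresh
Step 3: SEND seq=7117 -> fresh
Step 4: SEND seq=5000 -> fresh
Step 5: SEND seq=7164 -> fresh
Step 6: SEND seq=5064 -> fresh

Answer: none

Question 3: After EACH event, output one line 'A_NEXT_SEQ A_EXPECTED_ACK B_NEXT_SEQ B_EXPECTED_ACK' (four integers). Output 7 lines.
5000 7037 7037 5000
5000 7097 7097 5000
5000 7097 7117 5000
5000 7097 7164 5000
5064 7097 7164 5064
5064 7097 7318 5064
5158 7097 7318 5158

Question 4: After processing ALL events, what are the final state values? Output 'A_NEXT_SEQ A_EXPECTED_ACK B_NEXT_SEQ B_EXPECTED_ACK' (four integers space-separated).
After event 0: A_seq=5000 A_ack=7037 B_seq=7037 B_ack=5000
After event 1: A_seq=5000 A_ack=7097 B_seq=7097 B_ack=5000
After event 2: A_seq=5000 A_ack=7097 B_seq=7117 B_ack=5000
After event 3: A_seq=5000 A_ack=7097 B_seq=7164 B_ack=5000
After event 4: A_seq=5064 A_ack=7097 B_seq=7164 B_ack=5064
After event 5: A_seq=5064 A_ack=7097 B_seq=7318 B_ack=5064
After event 6: A_seq=5158 A_ack=7097 B_seq=7318 B_ack=5158

Answer: 5158 7097 7318 5158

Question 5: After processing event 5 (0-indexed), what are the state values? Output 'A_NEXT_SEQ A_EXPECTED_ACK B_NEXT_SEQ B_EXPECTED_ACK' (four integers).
After event 0: A_seq=5000 A_ack=7037 B_seq=7037 B_ack=5000
After event 1: A_seq=5000 A_ack=7097 B_seq=7097 B_ack=5000
After event 2: A_seq=5000 A_ack=7097 B_seq=7117 B_ack=5000
After event 3: A_seq=5000 A_ack=7097 B_seq=7164 B_ack=5000
After event 4: A_seq=5064 A_ack=7097 B_seq=7164 B_ack=5064
After event 5: A_seq=5064 A_ack=7097 B_seq=7318 B_ack=5064

5064 7097 7318 5064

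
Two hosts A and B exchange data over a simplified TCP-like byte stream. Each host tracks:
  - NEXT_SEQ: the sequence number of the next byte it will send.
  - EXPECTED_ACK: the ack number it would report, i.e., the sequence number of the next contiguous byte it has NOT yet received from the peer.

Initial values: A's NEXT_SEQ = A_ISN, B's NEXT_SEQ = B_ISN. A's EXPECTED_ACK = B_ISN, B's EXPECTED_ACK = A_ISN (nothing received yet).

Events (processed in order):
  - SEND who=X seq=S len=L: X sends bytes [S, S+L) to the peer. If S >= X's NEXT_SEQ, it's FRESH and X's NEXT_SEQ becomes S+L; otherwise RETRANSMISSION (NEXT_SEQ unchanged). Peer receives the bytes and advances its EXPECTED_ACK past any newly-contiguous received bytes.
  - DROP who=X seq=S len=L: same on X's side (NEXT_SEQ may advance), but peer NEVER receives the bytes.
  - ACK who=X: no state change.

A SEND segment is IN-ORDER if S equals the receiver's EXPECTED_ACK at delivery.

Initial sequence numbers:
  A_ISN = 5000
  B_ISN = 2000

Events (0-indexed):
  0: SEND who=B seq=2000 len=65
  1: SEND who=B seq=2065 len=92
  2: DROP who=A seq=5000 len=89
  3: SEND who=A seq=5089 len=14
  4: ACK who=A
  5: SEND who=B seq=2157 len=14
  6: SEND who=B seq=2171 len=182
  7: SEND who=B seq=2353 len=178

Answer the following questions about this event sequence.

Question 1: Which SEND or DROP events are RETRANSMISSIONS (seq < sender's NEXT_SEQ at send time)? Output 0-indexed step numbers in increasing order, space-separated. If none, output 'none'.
Answer: none

Derivation:
Step 0: SEND seq=2000 -> fresh
Step 1: SEND seq=2065 -> fresh
Step 2: DROP seq=5000 -> fresh
Step 3: SEND seq=5089 -> fresh
Step 5: SEND seq=2157 -> fresh
Step 6: SEND seq=2171 -> fresh
Step 7: SEND seq=2353 -> fresh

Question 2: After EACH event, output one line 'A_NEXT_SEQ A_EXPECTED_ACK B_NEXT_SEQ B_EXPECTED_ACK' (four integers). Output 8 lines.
5000 2065 2065 5000
5000 2157 2157 5000
5089 2157 2157 5000
5103 2157 2157 5000
5103 2157 2157 5000
5103 2171 2171 5000
5103 2353 2353 5000
5103 2531 2531 5000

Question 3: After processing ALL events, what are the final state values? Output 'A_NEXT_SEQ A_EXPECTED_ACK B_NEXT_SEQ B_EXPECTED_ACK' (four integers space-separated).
Answer: 5103 2531 2531 5000

Derivation:
After event 0: A_seq=5000 A_ack=2065 B_seq=2065 B_ack=5000
After event 1: A_seq=5000 A_ack=2157 B_seq=2157 B_ack=5000
After event 2: A_seq=5089 A_ack=2157 B_seq=2157 B_ack=5000
After event 3: A_seq=5103 A_ack=2157 B_seq=2157 B_ack=5000
After event 4: A_seq=5103 A_ack=2157 B_seq=2157 B_ack=5000
After event 5: A_seq=5103 A_ack=2171 B_seq=2171 B_ack=5000
After event 6: A_seq=5103 A_ack=2353 B_seq=2353 B_ack=5000
After event 7: A_seq=5103 A_ack=2531 B_seq=2531 B_ack=5000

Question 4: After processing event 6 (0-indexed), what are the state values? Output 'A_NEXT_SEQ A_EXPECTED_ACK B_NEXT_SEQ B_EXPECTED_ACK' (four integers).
After event 0: A_seq=5000 A_ack=2065 B_seq=2065 B_ack=5000
After event 1: A_seq=5000 A_ack=2157 B_seq=2157 B_ack=5000
After event 2: A_seq=5089 A_ack=2157 B_seq=2157 B_ack=5000
After event 3: A_seq=5103 A_ack=2157 B_seq=2157 B_ack=5000
After event 4: A_seq=5103 A_ack=2157 B_seq=2157 B_ack=5000
After event 5: A_seq=5103 A_ack=2171 B_seq=2171 B_ack=5000
After event 6: A_seq=5103 A_ack=2353 B_seq=2353 B_ack=5000

5103 2353 2353 5000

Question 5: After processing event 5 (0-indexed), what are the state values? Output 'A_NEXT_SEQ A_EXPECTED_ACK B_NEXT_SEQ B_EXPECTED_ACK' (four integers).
After event 0: A_seq=5000 A_ack=2065 B_seq=2065 B_ack=5000
After event 1: A_seq=5000 A_ack=2157 B_seq=2157 B_ack=5000
After event 2: A_seq=5089 A_ack=2157 B_seq=2157 B_ack=5000
After event 3: A_seq=5103 A_ack=2157 B_seq=2157 B_ack=5000
After event 4: A_seq=5103 A_ack=2157 B_seq=2157 B_ack=5000
After event 5: A_seq=5103 A_ack=2171 B_seq=2171 B_ack=5000

5103 2171 2171 5000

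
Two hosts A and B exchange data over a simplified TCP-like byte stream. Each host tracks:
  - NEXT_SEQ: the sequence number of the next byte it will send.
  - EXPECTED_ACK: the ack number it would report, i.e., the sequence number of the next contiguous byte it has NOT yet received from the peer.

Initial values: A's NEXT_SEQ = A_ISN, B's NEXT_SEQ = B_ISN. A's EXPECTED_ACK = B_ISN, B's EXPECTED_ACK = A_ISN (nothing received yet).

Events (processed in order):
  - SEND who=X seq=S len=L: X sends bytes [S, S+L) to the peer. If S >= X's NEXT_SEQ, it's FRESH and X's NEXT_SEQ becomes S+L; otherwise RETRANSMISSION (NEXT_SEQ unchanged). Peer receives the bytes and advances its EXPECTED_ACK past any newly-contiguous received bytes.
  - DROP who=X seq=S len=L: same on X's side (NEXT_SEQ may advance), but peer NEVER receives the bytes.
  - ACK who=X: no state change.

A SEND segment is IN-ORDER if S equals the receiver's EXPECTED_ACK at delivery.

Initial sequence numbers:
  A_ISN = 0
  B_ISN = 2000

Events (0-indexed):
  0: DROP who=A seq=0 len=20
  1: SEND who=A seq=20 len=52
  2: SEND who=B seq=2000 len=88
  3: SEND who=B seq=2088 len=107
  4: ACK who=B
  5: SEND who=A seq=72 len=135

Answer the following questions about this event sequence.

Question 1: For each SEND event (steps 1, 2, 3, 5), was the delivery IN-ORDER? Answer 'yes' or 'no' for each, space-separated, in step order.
Answer: no yes yes no

Derivation:
Step 1: SEND seq=20 -> out-of-order
Step 2: SEND seq=2000 -> in-order
Step 3: SEND seq=2088 -> in-order
Step 5: SEND seq=72 -> out-of-order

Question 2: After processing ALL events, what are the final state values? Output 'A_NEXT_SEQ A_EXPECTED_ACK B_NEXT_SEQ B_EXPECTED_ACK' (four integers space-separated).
Answer: 207 2195 2195 0

Derivation:
After event 0: A_seq=20 A_ack=2000 B_seq=2000 B_ack=0
After event 1: A_seq=72 A_ack=2000 B_seq=2000 B_ack=0
After event 2: A_seq=72 A_ack=2088 B_seq=2088 B_ack=0
After event 3: A_seq=72 A_ack=2195 B_seq=2195 B_ack=0
After event 4: A_seq=72 A_ack=2195 B_seq=2195 B_ack=0
After event 5: A_seq=207 A_ack=2195 B_seq=2195 B_ack=0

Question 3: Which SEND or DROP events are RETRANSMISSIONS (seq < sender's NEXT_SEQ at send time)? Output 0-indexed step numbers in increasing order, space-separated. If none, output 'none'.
Answer: none

Derivation:
Step 0: DROP seq=0 -> fresh
Step 1: SEND seq=20 -> fresh
Step 2: SEND seq=2000 -> fresh
Step 3: SEND seq=2088 -> fresh
Step 5: SEND seq=72 -> fresh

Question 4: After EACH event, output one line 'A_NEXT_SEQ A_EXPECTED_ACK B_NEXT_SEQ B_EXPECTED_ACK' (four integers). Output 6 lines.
20 2000 2000 0
72 2000 2000 0
72 2088 2088 0
72 2195 2195 0
72 2195 2195 0
207 2195 2195 0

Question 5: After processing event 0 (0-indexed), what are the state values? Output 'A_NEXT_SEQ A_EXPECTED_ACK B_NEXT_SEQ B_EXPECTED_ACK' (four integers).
After event 0: A_seq=20 A_ack=2000 B_seq=2000 B_ack=0

20 2000 2000 0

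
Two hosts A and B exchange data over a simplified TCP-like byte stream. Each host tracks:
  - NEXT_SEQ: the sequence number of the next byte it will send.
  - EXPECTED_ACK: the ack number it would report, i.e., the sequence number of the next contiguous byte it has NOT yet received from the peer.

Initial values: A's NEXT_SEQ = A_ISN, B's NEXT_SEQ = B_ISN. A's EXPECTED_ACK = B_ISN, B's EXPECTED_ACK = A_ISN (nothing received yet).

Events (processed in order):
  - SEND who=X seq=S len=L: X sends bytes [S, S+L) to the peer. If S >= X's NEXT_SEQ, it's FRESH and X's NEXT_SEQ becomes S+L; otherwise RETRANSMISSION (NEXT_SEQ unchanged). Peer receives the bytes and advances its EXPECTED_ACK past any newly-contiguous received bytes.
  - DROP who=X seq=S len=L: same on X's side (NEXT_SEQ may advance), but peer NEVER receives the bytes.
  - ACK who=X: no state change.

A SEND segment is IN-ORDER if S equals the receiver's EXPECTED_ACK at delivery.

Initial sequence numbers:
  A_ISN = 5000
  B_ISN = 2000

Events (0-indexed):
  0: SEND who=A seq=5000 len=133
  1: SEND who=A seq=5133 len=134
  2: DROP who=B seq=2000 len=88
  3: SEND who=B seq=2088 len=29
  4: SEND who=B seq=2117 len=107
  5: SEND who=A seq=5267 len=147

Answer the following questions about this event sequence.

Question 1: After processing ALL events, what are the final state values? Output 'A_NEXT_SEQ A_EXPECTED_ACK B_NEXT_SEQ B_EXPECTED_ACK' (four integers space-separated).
Answer: 5414 2000 2224 5414

Derivation:
After event 0: A_seq=5133 A_ack=2000 B_seq=2000 B_ack=5133
After event 1: A_seq=5267 A_ack=2000 B_seq=2000 B_ack=5267
After event 2: A_seq=5267 A_ack=2000 B_seq=2088 B_ack=5267
After event 3: A_seq=5267 A_ack=2000 B_seq=2117 B_ack=5267
After event 4: A_seq=5267 A_ack=2000 B_seq=2224 B_ack=5267
After event 5: A_seq=5414 A_ack=2000 B_seq=2224 B_ack=5414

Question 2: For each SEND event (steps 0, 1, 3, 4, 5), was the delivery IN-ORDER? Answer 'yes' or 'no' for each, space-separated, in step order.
Step 0: SEND seq=5000 -> in-order
Step 1: SEND seq=5133 -> in-order
Step 3: SEND seq=2088 -> out-of-order
Step 4: SEND seq=2117 -> out-of-order
Step 5: SEND seq=5267 -> in-order

Answer: yes yes no no yes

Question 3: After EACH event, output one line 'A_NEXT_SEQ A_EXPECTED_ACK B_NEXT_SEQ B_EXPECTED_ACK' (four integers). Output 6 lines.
5133 2000 2000 5133
5267 2000 2000 5267
5267 2000 2088 5267
5267 2000 2117 5267
5267 2000 2224 5267
5414 2000 2224 5414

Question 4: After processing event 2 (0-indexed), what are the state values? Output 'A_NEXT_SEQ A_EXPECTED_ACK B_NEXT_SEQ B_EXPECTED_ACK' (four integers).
After event 0: A_seq=5133 A_ack=2000 B_seq=2000 B_ack=5133
After event 1: A_seq=5267 A_ack=2000 B_seq=2000 B_ack=5267
After event 2: A_seq=5267 A_ack=2000 B_seq=2088 B_ack=5267

5267 2000 2088 5267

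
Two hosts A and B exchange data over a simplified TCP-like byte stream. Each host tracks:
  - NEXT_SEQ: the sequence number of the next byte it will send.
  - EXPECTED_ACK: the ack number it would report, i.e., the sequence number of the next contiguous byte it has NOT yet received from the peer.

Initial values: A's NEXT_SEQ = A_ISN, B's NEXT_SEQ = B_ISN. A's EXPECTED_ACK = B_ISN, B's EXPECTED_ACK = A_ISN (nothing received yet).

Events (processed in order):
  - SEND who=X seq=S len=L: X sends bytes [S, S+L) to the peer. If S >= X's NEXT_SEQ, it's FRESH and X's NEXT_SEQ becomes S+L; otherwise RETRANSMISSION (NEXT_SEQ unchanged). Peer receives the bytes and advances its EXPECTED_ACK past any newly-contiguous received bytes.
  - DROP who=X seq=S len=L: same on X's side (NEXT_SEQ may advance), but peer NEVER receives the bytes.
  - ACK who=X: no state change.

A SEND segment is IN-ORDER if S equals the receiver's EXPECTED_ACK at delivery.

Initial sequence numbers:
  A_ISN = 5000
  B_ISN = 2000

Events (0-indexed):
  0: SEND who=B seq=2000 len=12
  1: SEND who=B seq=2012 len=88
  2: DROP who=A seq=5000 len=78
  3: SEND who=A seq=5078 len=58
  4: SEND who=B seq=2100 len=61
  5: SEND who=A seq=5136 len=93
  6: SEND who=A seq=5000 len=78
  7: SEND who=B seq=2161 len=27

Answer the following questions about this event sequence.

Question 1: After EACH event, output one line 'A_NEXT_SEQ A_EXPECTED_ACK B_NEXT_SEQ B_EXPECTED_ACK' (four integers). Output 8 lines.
5000 2012 2012 5000
5000 2100 2100 5000
5078 2100 2100 5000
5136 2100 2100 5000
5136 2161 2161 5000
5229 2161 2161 5000
5229 2161 2161 5229
5229 2188 2188 5229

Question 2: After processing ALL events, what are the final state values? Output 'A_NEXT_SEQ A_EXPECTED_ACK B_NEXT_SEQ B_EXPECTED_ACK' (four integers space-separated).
Answer: 5229 2188 2188 5229

Derivation:
After event 0: A_seq=5000 A_ack=2012 B_seq=2012 B_ack=5000
After event 1: A_seq=5000 A_ack=2100 B_seq=2100 B_ack=5000
After event 2: A_seq=5078 A_ack=2100 B_seq=2100 B_ack=5000
After event 3: A_seq=5136 A_ack=2100 B_seq=2100 B_ack=5000
After event 4: A_seq=5136 A_ack=2161 B_seq=2161 B_ack=5000
After event 5: A_seq=5229 A_ack=2161 B_seq=2161 B_ack=5000
After event 6: A_seq=5229 A_ack=2161 B_seq=2161 B_ack=5229
After event 7: A_seq=5229 A_ack=2188 B_seq=2188 B_ack=5229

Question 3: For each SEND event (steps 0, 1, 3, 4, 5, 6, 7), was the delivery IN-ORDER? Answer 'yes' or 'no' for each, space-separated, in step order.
Step 0: SEND seq=2000 -> in-order
Step 1: SEND seq=2012 -> in-order
Step 3: SEND seq=5078 -> out-of-order
Step 4: SEND seq=2100 -> in-order
Step 5: SEND seq=5136 -> out-of-order
Step 6: SEND seq=5000 -> in-order
Step 7: SEND seq=2161 -> in-order

Answer: yes yes no yes no yes yes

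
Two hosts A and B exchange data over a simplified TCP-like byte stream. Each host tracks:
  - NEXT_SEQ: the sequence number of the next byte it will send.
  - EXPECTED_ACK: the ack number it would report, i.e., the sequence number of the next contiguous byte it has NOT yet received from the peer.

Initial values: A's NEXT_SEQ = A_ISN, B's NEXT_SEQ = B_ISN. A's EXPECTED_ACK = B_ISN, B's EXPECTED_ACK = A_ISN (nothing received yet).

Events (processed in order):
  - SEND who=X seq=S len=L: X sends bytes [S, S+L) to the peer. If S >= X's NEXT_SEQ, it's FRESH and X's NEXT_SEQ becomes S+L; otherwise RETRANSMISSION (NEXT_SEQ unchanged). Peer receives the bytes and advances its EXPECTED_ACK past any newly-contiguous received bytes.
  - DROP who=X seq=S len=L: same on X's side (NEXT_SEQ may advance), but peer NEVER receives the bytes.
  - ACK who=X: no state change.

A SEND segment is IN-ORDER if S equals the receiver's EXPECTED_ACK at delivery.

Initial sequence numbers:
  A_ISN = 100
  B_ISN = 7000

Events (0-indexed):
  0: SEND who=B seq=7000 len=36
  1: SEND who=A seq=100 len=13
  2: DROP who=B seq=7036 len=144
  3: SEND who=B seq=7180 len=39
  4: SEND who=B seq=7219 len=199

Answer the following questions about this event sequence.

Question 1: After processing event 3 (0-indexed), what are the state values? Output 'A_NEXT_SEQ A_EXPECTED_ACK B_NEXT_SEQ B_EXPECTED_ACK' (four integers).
After event 0: A_seq=100 A_ack=7036 B_seq=7036 B_ack=100
After event 1: A_seq=113 A_ack=7036 B_seq=7036 B_ack=113
After event 2: A_seq=113 A_ack=7036 B_seq=7180 B_ack=113
After event 3: A_seq=113 A_ack=7036 B_seq=7219 B_ack=113

113 7036 7219 113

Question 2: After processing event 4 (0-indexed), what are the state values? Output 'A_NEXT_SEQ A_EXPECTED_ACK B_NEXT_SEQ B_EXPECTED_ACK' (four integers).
After event 0: A_seq=100 A_ack=7036 B_seq=7036 B_ack=100
After event 1: A_seq=113 A_ack=7036 B_seq=7036 B_ack=113
After event 2: A_seq=113 A_ack=7036 B_seq=7180 B_ack=113
After event 3: A_seq=113 A_ack=7036 B_seq=7219 B_ack=113
After event 4: A_seq=113 A_ack=7036 B_seq=7418 B_ack=113

113 7036 7418 113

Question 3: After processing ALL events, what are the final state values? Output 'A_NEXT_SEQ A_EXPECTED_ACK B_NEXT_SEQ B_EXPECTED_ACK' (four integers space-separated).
After event 0: A_seq=100 A_ack=7036 B_seq=7036 B_ack=100
After event 1: A_seq=113 A_ack=7036 B_seq=7036 B_ack=113
After event 2: A_seq=113 A_ack=7036 B_seq=7180 B_ack=113
After event 3: A_seq=113 A_ack=7036 B_seq=7219 B_ack=113
After event 4: A_seq=113 A_ack=7036 B_seq=7418 B_ack=113

Answer: 113 7036 7418 113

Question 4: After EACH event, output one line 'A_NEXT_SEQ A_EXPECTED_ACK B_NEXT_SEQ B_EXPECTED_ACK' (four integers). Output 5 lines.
100 7036 7036 100
113 7036 7036 113
113 7036 7180 113
113 7036 7219 113
113 7036 7418 113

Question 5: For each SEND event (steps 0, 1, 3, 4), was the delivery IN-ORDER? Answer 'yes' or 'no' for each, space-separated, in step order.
Step 0: SEND seq=7000 -> in-order
Step 1: SEND seq=100 -> in-order
Step 3: SEND seq=7180 -> out-of-order
Step 4: SEND seq=7219 -> out-of-order

Answer: yes yes no no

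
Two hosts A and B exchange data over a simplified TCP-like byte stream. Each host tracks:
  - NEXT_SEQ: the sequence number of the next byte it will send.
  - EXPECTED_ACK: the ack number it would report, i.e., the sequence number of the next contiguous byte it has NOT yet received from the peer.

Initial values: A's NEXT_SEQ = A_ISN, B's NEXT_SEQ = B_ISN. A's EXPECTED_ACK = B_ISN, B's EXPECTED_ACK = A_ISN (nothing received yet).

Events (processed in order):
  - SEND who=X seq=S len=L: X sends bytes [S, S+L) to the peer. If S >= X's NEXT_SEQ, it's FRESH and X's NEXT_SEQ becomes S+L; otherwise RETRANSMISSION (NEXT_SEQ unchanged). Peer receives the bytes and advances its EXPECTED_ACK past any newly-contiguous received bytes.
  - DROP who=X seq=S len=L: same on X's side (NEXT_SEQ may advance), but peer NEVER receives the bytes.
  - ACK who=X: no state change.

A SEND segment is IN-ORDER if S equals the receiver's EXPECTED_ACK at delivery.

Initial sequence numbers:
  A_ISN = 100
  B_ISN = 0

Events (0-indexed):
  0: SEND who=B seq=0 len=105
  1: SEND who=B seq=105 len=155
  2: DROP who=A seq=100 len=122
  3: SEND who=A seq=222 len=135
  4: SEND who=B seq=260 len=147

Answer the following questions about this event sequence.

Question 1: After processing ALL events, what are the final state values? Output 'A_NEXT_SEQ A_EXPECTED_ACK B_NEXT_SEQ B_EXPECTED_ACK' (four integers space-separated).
After event 0: A_seq=100 A_ack=105 B_seq=105 B_ack=100
After event 1: A_seq=100 A_ack=260 B_seq=260 B_ack=100
After event 2: A_seq=222 A_ack=260 B_seq=260 B_ack=100
After event 3: A_seq=357 A_ack=260 B_seq=260 B_ack=100
After event 4: A_seq=357 A_ack=407 B_seq=407 B_ack=100

Answer: 357 407 407 100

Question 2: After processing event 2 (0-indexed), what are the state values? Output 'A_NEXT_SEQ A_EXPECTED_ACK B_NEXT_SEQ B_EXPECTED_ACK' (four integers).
After event 0: A_seq=100 A_ack=105 B_seq=105 B_ack=100
After event 1: A_seq=100 A_ack=260 B_seq=260 B_ack=100
After event 2: A_seq=222 A_ack=260 B_seq=260 B_ack=100

222 260 260 100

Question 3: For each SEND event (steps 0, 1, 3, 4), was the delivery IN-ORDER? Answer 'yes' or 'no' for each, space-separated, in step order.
Step 0: SEND seq=0 -> in-order
Step 1: SEND seq=105 -> in-order
Step 3: SEND seq=222 -> out-of-order
Step 4: SEND seq=260 -> in-order

Answer: yes yes no yes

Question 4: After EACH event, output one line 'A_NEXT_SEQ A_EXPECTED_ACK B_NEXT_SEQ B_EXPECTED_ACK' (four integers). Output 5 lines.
100 105 105 100
100 260 260 100
222 260 260 100
357 260 260 100
357 407 407 100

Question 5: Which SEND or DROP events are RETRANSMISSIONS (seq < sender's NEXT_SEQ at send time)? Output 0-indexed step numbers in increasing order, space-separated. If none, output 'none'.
Step 0: SEND seq=0 -> fresh
Step 1: SEND seq=105 -> fresh
Step 2: DROP seq=100 -> fresh
Step 3: SEND seq=222 -> fresh
Step 4: SEND seq=260 -> fresh

Answer: none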